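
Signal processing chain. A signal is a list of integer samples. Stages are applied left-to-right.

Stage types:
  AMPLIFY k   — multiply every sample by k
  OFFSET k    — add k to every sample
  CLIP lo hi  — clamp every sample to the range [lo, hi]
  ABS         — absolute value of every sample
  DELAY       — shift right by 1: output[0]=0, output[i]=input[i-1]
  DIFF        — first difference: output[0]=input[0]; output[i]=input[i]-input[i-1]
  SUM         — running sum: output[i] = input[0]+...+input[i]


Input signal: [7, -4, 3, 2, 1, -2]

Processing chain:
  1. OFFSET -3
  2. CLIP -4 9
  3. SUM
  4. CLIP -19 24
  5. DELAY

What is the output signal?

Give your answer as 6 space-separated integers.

Answer: 0 4 0 0 -1 -3

Derivation:
Input: [7, -4, 3, 2, 1, -2]
Stage 1 (OFFSET -3): 7+-3=4, -4+-3=-7, 3+-3=0, 2+-3=-1, 1+-3=-2, -2+-3=-5 -> [4, -7, 0, -1, -2, -5]
Stage 2 (CLIP -4 9): clip(4,-4,9)=4, clip(-7,-4,9)=-4, clip(0,-4,9)=0, clip(-1,-4,9)=-1, clip(-2,-4,9)=-2, clip(-5,-4,9)=-4 -> [4, -4, 0, -1, -2, -4]
Stage 3 (SUM): sum[0..0]=4, sum[0..1]=0, sum[0..2]=0, sum[0..3]=-1, sum[0..4]=-3, sum[0..5]=-7 -> [4, 0, 0, -1, -3, -7]
Stage 4 (CLIP -19 24): clip(4,-19,24)=4, clip(0,-19,24)=0, clip(0,-19,24)=0, clip(-1,-19,24)=-1, clip(-3,-19,24)=-3, clip(-7,-19,24)=-7 -> [4, 0, 0, -1, -3, -7]
Stage 5 (DELAY): [0, 4, 0, 0, -1, -3] = [0, 4, 0, 0, -1, -3] -> [0, 4, 0, 0, -1, -3]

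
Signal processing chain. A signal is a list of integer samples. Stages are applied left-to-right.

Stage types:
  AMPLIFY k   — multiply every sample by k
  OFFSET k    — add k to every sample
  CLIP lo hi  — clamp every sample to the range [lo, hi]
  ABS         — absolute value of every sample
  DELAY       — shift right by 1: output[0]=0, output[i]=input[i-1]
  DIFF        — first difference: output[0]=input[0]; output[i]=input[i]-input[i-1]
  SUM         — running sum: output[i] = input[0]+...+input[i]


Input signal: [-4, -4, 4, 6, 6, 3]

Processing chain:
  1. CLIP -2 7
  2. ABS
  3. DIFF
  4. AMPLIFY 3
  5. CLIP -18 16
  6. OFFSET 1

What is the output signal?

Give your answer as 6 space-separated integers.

Answer: 7 1 7 7 1 -8

Derivation:
Input: [-4, -4, 4, 6, 6, 3]
Stage 1 (CLIP -2 7): clip(-4,-2,7)=-2, clip(-4,-2,7)=-2, clip(4,-2,7)=4, clip(6,-2,7)=6, clip(6,-2,7)=6, clip(3,-2,7)=3 -> [-2, -2, 4, 6, 6, 3]
Stage 2 (ABS): |-2|=2, |-2|=2, |4|=4, |6|=6, |6|=6, |3|=3 -> [2, 2, 4, 6, 6, 3]
Stage 3 (DIFF): s[0]=2, 2-2=0, 4-2=2, 6-4=2, 6-6=0, 3-6=-3 -> [2, 0, 2, 2, 0, -3]
Stage 4 (AMPLIFY 3): 2*3=6, 0*3=0, 2*3=6, 2*3=6, 0*3=0, -3*3=-9 -> [6, 0, 6, 6, 0, -9]
Stage 5 (CLIP -18 16): clip(6,-18,16)=6, clip(0,-18,16)=0, clip(6,-18,16)=6, clip(6,-18,16)=6, clip(0,-18,16)=0, clip(-9,-18,16)=-9 -> [6, 0, 6, 6, 0, -9]
Stage 6 (OFFSET 1): 6+1=7, 0+1=1, 6+1=7, 6+1=7, 0+1=1, -9+1=-8 -> [7, 1, 7, 7, 1, -8]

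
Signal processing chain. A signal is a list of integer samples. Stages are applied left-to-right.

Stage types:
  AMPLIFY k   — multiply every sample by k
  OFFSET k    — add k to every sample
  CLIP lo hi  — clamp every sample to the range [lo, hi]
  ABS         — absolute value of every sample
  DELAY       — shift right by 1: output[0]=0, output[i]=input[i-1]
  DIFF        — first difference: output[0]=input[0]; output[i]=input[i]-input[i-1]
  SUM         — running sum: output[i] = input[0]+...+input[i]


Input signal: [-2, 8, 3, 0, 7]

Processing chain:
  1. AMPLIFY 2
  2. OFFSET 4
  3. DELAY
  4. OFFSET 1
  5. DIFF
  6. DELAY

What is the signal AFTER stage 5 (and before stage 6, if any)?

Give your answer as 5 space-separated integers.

Input: [-2, 8, 3, 0, 7]
Stage 1 (AMPLIFY 2): -2*2=-4, 8*2=16, 3*2=6, 0*2=0, 7*2=14 -> [-4, 16, 6, 0, 14]
Stage 2 (OFFSET 4): -4+4=0, 16+4=20, 6+4=10, 0+4=4, 14+4=18 -> [0, 20, 10, 4, 18]
Stage 3 (DELAY): [0, 0, 20, 10, 4] = [0, 0, 20, 10, 4] -> [0, 0, 20, 10, 4]
Stage 4 (OFFSET 1): 0+1=1, 0+1=1, 20+1=21, 10+1=11, 4+1=5 -> [1, 1, 21, 11, 5]
Stage 5 (DIFF): s[0]=1, 1-1=0, 21-1=20, 11-21=-10, 5-11=-6 -> [1, 0, 20, -10, -6]

Answer: 1 0 20 -10 -6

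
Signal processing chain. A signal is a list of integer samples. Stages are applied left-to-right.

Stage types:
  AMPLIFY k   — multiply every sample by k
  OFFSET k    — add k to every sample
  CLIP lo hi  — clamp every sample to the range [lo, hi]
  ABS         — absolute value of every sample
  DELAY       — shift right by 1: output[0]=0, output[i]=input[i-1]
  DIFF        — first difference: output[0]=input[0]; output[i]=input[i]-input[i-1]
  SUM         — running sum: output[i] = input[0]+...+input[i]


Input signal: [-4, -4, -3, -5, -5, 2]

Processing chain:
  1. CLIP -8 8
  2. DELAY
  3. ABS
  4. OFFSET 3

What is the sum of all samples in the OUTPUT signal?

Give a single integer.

Answer: 39

Derivation:
Input: [-4, -4, -3, -5, -5, 2]
Stage 1 (CLIP -8 8): clip(-4,-8,8)=-4, clip(-4,-8,8)=-4, clip(-3,-8,8)=-3, clip(-5,-8,8)=-5, clip(-5,-8,8)=-5, clip(2,-8,8)=2 -> [-4, -4, -3, -5, -5, 2]
Stage 2 (DELAY): [0, -4, -4, -3, -5, -5] = [0, -4, -4, -3, -5, -5] -> [0, -4, -4, -3, -5, -5]
Stage 3 (ABS): |0|=0, |-4|=4, |-4|=4, |-3|=3, |-5|=5, |-5|=5 -> [0, 4, 4, 3, 5, 5]
Stage 4 (OFFSET 3): 0+3=3, 4+3=7, 4+3=7, 3+3=6, 5+3=8, 5+3=8 -> [3, 7, 7, 6, 8, 8]
Output sum: 39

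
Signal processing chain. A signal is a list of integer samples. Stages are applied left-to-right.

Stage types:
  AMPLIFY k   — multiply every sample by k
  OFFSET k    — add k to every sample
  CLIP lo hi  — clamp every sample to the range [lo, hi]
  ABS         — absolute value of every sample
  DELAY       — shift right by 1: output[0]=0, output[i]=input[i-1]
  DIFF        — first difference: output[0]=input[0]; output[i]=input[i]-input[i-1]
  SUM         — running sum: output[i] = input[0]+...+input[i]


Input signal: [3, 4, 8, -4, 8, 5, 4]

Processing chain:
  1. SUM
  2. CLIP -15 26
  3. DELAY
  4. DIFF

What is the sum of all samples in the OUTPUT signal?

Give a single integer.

Input: [3, 4, 8, -4, 8, 5, 4]
Stage 1 (SUM): sum[0..0]=3, sum[0..1]=7, sum[0..2]=15, sum[0..3]=11, sum[0..4]=19, sum[0..5]=24, sum[0..6]=28 -> [3, 7, 15, 11, 19, 24, 28]
Stage 2 (CLIP -15 26): clip(3,-15,26)=3, clip(7,-15,26)=7, clip(15,-15,26)=15, clip(11,-15,26)=11, clip(19,-15,26)=19, clip(24,-15,26)=24, clip(28,-15,26)=26 -> [3, 7, 15, 11, 19, 24, 26]
Stage 3 (DELAY): [0, 3, 7, 15, 11, 19, 24] = [0, 3, 7, 15, 11, 19, 24] -> [0, 3, 7, 15, 11, 19, 24]
Stage 4 (DIFF): s[0]=0, 3-0=3, 7-3=4, 15-7=8, 11-15=-4, 19-11=8, 24-19=5 -> [0, 3, 4, 8, -4, 8, 5]
Output sum: 24

Answer: 24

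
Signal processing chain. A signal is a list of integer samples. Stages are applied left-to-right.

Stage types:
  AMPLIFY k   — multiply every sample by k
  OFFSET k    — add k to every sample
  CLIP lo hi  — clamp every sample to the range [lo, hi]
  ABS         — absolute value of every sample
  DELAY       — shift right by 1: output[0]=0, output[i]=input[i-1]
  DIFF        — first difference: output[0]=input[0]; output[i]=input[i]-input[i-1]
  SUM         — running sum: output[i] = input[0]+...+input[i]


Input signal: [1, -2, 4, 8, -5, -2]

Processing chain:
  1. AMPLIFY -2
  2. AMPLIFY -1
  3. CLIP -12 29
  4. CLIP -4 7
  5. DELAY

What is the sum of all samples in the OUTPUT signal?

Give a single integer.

Input: [1, -2, 4, 8, -5, -2]
Stage 1 (AMPLIFY -2): 1*-2=-2, -2*-2=4, 4*-2=-8, 8*-2=-16, -5*-2=10, -2*-2=4 -> [-2, 4, -8, -16, 10, 4]
Stage 2 (AMPLIFY -1): -2*-1=2, 4*-1=-4, -8*-1=8, -16*-1=16, 10*-1=-10, 4*-1=-4 -> [2, -4, 8, 16, -10, -4]
Stage 3 (CLIP -12 29): clip(2,-12,29)=2, clip(-4,-12,29)=-4, clip(8,-12,29)=8, clip(16,-12,29)=16, clip(-10,-12,29)=-10, clip(-4,-12,29)=-4 -> [2, -4, 8, 16, -10, -4]
Stage 4 (CLIP -4 7): clip(2,-4,7)=2, clip(-4,-4,7)=-4, clip(8,-4,7)=7, clip(16,-4,7)=7, clip(-10,-4,7)=-4, clip(-4,-4,7)=-4 -> [2, -4, 7, 7, -4, -4]
Stage 5 (DELAY): [0, 2, -4, 7, 7, -4] = [0, 2, -4, 7, 7, -4] -> [0, 2, -4, 7, 7, -4]
Output sum: 8

Answer: 8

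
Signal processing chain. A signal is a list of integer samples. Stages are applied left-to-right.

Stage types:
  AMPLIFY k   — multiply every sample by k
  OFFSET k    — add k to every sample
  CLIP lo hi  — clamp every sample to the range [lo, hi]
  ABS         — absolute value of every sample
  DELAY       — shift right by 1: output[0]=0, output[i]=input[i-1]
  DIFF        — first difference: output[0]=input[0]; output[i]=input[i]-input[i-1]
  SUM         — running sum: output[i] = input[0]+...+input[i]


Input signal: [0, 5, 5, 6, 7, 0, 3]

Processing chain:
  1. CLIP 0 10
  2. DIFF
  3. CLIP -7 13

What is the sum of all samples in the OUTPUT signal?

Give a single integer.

Input: [0, 5, 5, 6, 7, 0, 3]
Stage 1 (CLIP 0 10): clip(0,0,10)=0, clip(5,0,10)=5, clip(5,0,10)=5, clip(6,0,10)=6, clip(7,0,10)=7, clip(0,0,10)=0, clip(3,0,10)=3 -> [0, 5, 5, 6, 7, 0, 3]
Stage 2 (DIFF): s[0]=0, 5-0=5, 5-5=0, 6-5=1, 7-6=1, 0-7=-7, 3-0=3 -> [0, 5, 0, 1, 1, -7, 3]
Stage 3 (CLIP -7 13): clip(0,-7,13)=0, clip(5,-7,13)=5, clip(0,-7,13)=0, clip(1,-7,13)=1, clip(1,-7,13)=1, clip(-7,-7,13)=-7, clip(3,-7,13)=3 -> [0, 5, 0, 1, 1, -7, 3]
Output sum: 3

Answer: 3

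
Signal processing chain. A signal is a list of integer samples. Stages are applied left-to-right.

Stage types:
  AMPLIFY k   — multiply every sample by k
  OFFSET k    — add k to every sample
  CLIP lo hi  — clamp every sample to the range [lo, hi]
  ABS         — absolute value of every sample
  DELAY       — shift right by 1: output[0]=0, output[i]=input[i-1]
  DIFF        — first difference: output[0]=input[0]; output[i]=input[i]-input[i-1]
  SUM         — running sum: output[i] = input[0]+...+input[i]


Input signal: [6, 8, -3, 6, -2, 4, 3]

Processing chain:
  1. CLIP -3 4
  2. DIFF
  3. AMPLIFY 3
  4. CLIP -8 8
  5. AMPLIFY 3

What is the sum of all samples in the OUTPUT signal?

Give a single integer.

Answer: 15

Derivation:
Input: [6, 8, -3, 6, -2, 4, 3]
Stage 1 (CLIP -3 4): clip(6,-3,4)=4, clip(8,-3,4)=4, clip(-3,-3,4)=-3, clip(6,-3,4)=4, clip(-2,-3,4)=-2, clip(4,-3,4)=4, clip(3,-3,4)=3 -> [4, 4, -3, 4, -2, 4, 3]
Stage 2 (DIFF): s[0]=4, 4-4=0, -3-4=-7, 4--3=7, -2-4=-6, 4--2=6, 3-4=-1 -> [4, 0, -7, 7, -6, 6, -1]
Stage 3 (AMPLIFY 3): 4*3=12, 0*3=0, -7*3=-21, 7*3=21, -6*3=-18, 6*3=18, -1*3=-3 -> [12, 0, -21, 21, -18, 18, -3]
Stage 4 (CLIP -8 8): clip(12,-8,8)=8, clip(0,-8,8)=0, clip(-21,-8,8)=-8, clip(21,-8,8)=8, clip(-18,-8,8)=-8, clip(18,-8,8)=8, clip(-3,-8,8)=-3 -> [8, 0, -8, 8, -8, 8, -3]
Stage 5 (AMPLIFY 3): 8*3=24, 0*3=0, -8*3=-24, 8*3=24, -8*3=-24, 8*3=24, -3*3=-9 -> [24, 0, -24, 24, -24, 24, -9]
Output sum: 15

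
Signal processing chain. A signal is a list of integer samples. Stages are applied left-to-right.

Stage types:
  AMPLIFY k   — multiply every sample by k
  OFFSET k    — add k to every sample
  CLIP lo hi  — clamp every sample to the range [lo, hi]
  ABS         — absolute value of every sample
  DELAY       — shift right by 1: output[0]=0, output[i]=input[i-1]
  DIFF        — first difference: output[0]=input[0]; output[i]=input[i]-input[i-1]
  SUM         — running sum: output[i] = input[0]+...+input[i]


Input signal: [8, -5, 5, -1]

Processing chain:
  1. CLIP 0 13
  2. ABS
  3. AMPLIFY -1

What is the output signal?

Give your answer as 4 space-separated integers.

Answer: -8 0 -5 0

Derivation:
Input: [8, -5, 5, -1]
Stage 1 (CLIP 0 13): clip(8,0,13)=8, clip(-5,0,13)=0, clip(5,0,13)=5, clip(-1,0,13)=0 -> [8, 0, 5, 0]
Stage 2 (ABS): |8|=8, |0|=0, |5|=5, |0|=0 -> [8, 0, 5, 0]
Stage 3 (AMPLIFY -1): 8*-1=-8, 0*-1=0, 5*-1=-5, 0*-1=0 -> [-8, 0, -5, 0]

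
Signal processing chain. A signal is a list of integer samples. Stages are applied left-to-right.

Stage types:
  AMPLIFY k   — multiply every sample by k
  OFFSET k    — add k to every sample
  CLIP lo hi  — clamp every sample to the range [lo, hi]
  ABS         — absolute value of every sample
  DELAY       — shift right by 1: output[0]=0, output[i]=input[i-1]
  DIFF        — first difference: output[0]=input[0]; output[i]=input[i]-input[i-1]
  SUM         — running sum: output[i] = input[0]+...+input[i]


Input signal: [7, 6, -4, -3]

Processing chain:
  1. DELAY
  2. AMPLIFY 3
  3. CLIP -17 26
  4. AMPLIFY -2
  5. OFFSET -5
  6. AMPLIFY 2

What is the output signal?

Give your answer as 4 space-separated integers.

Input: [7, 6, -4, -3]
Stage 1 (DELAY): [0, 7, 6, -4] = [0, 7, 6, -4] -> [0, 7, 6, -4]
Stage 2 (AMPLIFY 3): 0*3=0, 7*3=21, 6*3=18, -4*3=-12 -> [0, 21, 18, -12]
Stage 3 (CLIP -17 26): clip(0,-17,26)=0, clip(21,-17,26)=21, clip(18,-17,26)=18, clip(-12,-17,26)=-12 -> [0, 21, 18, -12]
Stage 4 (AMPLIFY -2): 0*-2=0, 21*-2=-42, 18*-2=-36, -12*-2=24 -> [0, -42, -36, 24]
Stage 5 (OFFSET -5): 0+-5=-5, -42+-5=-47, -36+-5=-41, 24+-5=19 -> [-5, -47, -41, 19]
Stage 6 (AMPLIFY 2): -5*2=-10, -47*2=-94, -41*2=-82, 19*2=38 -> [-10, -94, -82, 38]

Answer: -10 -94 -82 38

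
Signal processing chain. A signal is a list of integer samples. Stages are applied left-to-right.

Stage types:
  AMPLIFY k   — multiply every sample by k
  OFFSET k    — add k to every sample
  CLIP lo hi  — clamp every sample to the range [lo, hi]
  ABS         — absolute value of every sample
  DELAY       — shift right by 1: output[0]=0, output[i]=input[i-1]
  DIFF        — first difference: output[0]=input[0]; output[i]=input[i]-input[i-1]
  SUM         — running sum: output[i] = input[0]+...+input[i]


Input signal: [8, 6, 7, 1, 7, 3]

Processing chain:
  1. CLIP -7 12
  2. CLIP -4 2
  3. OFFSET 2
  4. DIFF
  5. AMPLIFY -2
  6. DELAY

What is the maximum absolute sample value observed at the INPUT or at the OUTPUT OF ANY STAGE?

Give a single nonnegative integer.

Input: [8, 6, 7, 1, 7, 3] (max |s|=8)
Stage 1 (CLIP -7 12): clip(8,-7,12)=8, clip(6,-7,12)=6, clip(7,-7,12)=7, clip(1,-7,12)=1, clip(7,-7,12)=7, clip(3,-7,12)=3 -> [8, 6, 7, 1, 7, 3] (max |s|=8)
Stage 2 (CLIP -4 2): clip(8,-4,2)=2, clip(6,-4,2)=2, clip(7,-4,2)=2, clip(1,-4,2)=1, clip(7,-4,2)=2, clip(3,-4,2)=2 -> [2, 2, 2, 1, 2, 2] (max |s|=2)
Stage 3 (OFFSET 2): 2+2=4, 2+2=4, 2+2=4, 1+2=3, 2+2=4, 2+2=4 -> [4, 4, 4, 3, 4, 4] (max |s|=4)
Stage 4 (DIFF): s[0]=4, 4-4=0, 4-4=0, 3-4=-1, 4-3=1, 4-4=0 -> [4, 0, 0, -1, 1, 0] (max |s|=4)
Stage 5 (AMPLIFY -2): 4*-2=-8, 0*-2=0, 0*-2=0, -1*-2=2, 1*-2=-2, 0*-2=0 -> [-8, 0, 0, 2, -2, 0] (max |s|=8)
Stage 6 (DELAY): [0, -8, 0, 0, 2, -2] = [0, -8, 0, 0, 2, -2] -> [0, -8, 0, 0, 2, -2] (max |s|=8)
Overall max amplitude: 8

Answer: 8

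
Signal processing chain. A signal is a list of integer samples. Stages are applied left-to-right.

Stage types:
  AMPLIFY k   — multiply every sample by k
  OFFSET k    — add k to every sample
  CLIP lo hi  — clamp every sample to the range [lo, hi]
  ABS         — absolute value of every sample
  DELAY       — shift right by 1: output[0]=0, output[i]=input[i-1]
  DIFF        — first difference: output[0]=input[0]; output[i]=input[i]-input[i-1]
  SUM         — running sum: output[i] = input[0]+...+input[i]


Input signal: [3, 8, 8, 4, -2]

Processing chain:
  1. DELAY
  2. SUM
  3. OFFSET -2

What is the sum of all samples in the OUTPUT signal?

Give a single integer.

Answer: 46

Derivation:
Input: [3, 8, 8, 4, -2]
Stage 1 (DELAY): [0, 3, 8, 8, 4] = [0, 3, 8, 8, 4] -> [0, 3, 8, 8, 4]
Stage 2 (SUM): sum[0..0]=0, sum[0..1]=3, sum[0..2]=11, sum[0..3]=19, sum[0..4]=23 -> [0, 3, 11, 19, 23]
Stage 3 (OFFSET -2): 0+-2=-2, 3+-2=1, 11+-2=9, 19+-2=17, 23+-2=21 -> [-2, 1, 9, 17, 21]
Output sum: 46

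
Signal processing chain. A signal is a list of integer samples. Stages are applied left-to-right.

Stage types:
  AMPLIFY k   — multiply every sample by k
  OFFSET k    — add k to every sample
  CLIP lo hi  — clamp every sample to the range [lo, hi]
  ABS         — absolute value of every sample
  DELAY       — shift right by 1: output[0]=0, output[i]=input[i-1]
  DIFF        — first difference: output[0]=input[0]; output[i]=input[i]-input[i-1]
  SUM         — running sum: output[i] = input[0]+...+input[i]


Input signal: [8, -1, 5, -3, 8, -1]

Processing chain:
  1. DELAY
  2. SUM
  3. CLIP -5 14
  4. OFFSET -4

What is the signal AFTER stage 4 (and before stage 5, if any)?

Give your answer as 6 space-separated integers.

Input: [8, -1, 5, -3, 8, -1]
Stage 1 (DELAY): [0, 8, -1, 5, -3, 8] = [0, 8, -1, 5, -3, 8] -> [0, 8, -1, 5, -3, 8]
Stage 2 (SUM): sum[0..0]=0, sum[0..1]=8, sum[0..2]=7, sum[0..3]=12, sum[0..4]=9, sum[0..5]=17 -> [0, 8, 7, 12, 9, 17]
Stage 3 (CLIP -5 14): clip(0,-5,14)=0, clip(8,-5,14)=8, clip(7,-5,14)=7, clip(12,-5,14)=12, clip(9,-5,14)=9, clip(17,-5,14)=14 -> [0, 8, 7, 12, 9, 14]
Stage 4 (OFFSET -4): 0+-4=-4, 8+-4=4, 7+-4=3, 12+-4=8, 9+-4=5, 14+-4=10 -> [-4, 4, 3, 8, 5, 10]

Answer: -4 4 3 8 5 10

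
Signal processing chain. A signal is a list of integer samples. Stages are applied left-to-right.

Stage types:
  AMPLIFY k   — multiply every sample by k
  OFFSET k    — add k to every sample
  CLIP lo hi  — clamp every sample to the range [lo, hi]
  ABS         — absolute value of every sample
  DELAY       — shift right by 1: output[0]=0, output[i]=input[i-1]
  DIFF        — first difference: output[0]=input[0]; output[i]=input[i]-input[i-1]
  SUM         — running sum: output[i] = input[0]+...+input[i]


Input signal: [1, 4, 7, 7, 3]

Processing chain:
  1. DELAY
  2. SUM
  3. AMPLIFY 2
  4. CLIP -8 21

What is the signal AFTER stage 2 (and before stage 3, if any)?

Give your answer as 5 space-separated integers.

Answer: 0 1 5 12 19

Derivation:
Input: [1, 4, 7, 7, 3]
Stage 1 (DELAY): [0, 1, 4, 7, 7] = [0, 1, 4, 7, 7] -> [0, 1, 4, 7, 7]
Stage 2 (SUM): sum[0..0]=0, sum[0..1]=1, sum[0..2]=5, sum[0..3]=12, sum[0..4]=19 -> [0, 1, 5, 12, 19]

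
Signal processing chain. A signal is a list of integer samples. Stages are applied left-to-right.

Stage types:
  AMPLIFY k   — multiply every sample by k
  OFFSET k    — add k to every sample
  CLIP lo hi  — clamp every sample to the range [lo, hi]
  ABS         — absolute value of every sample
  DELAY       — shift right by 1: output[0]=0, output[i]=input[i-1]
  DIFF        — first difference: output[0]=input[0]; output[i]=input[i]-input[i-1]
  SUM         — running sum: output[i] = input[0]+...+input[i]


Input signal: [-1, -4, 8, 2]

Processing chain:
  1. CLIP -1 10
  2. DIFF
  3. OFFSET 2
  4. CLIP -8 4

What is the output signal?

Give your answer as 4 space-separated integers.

Input: [-1, -4, 8, 2]
Stage 1 (CLIP -1 10): clip(-1,-1,10)=-1, clip(-4,-1,10)=-1, clip(8,-1,10)=8, clip(2,-1,10)=2 -> [-1, -1, 8, 2]
Stage 2 (DIFF): s[0]=-1, -1--1=0, 8--1=9, 2-8=-6 -> [-1, 0, 9, -6]
Stage 3 (OFFSET 2): -1+2=1, 0+2=2, 9+2=11, -6+2=-4 -> [1, 2, 11, -4]
Stage 4 (CLIP -8 4): clip(1,-8,4)=1, clip(2,-8,4)=2, clip(11,-8,4)=4, clip(-4,-8,4)=-4 -> [1, 2, 4, -4]

Answer: 1 2 4 -4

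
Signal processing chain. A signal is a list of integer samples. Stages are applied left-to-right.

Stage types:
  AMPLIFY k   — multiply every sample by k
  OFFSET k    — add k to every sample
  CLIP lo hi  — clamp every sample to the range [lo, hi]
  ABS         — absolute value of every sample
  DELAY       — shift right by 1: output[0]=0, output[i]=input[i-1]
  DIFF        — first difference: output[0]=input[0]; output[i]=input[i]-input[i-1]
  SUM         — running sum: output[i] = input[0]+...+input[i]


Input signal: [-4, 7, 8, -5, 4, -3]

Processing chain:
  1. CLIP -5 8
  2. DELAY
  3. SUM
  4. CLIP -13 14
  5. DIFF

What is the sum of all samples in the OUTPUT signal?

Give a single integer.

Answer: 10

Derivation:
Input: [-4, 7, 8, -5, 4, -3]
Stage 1 (CLIP -5 8): clip(-4,-5,8)=-4, clip(7,-5,8)=7, clip(8,-5,8)=8, clip(-5,-5,8)=-5, clip(4,-5,8)=4, clip(-3,-5,8)=-3 -> [-4, 7, 8, -5, 4, -3]
Stage 2 (DELAY): [0, -4, 7, 8, -5, 4] = [0, -4, 7, 8, -5, 4] -> [0, -4, 7, 8, -5, 4]
Stage 3 (SUM): sum[0..0]=0, sum[0..1]=-4, sum[0..2]=3, sum[0..3]=11, sum[0..4]=6, sum[0..5]=10 -> [0, -4, 3, 11, 6, 10]
Stage 4 (CLIP -13 14): clip(0,-13,14)=0, clip(-4,-13,14)=-4, clip(3,-13,14)=3, clip(11,-13,14)=11, clip(6,-13,14)=6, clip(10,-13,14)=10 -> [0, -4, 3, 11, 6, 10]
Stage 5 (DIFF): s[0]=0, -4-0=-4, 3--4=7, 11-3=8, 6-11=-5, 10-6=4 -> [0, -4, 7, 8, -5, 4]
Output sum: 10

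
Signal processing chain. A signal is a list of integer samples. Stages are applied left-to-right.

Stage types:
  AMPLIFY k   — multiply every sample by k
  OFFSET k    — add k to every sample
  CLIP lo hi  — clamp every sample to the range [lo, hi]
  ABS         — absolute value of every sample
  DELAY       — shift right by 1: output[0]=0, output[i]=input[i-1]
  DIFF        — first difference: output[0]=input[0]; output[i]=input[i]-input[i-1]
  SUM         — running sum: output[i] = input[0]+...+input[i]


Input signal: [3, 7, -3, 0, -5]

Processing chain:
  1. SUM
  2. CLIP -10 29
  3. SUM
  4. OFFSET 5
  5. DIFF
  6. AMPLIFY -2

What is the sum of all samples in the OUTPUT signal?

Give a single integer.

Input: [3, 7, -3, 0, -5]
Stage 1 (SUM): sum[0..0]=3, sum[0..1]=10, sum[0..2]=7, sum[0..3]=7, sum[0..4]=2 -> [3, 10, 7, 7, 2]
Stage 2 (CLIP -10 29): clip(3,-10,29)=3, clip(10,-10,29)=10, clip(7,-10,29)=7, clip(7,-10,29)=7, clip(2,-10,29)=2 -> [3, 10, 7, 7, 2]
Stage 3 (SUM): sum[0..0]=3, sum[0..1]=13, sum[0..2]=20, sum[0..3]=27, sum[0..4]=29 -> [3, 13, 20, 27, 29]
Stage 4 (OFFSET 5): 3+5=8, 13+5=18, 20+5=25, 27+5=32, 29+5=34 -> [8, 18, 25, 32, 34]
Stage 5 (DIFF): s[0]=8, 18-8=10, 25-18=7, 32-25=7, 34-32=2 -> [8, 10, 7, 7, 2]
Stage 6 (AMPLIFY -2): 8*-2=-16, 10*-2=-20, 7*-2=-14, 7*-2=-14, 2*-2=-4 -> [-16, -20, -14, -14, -4]
Output sum: -68

Answer: -68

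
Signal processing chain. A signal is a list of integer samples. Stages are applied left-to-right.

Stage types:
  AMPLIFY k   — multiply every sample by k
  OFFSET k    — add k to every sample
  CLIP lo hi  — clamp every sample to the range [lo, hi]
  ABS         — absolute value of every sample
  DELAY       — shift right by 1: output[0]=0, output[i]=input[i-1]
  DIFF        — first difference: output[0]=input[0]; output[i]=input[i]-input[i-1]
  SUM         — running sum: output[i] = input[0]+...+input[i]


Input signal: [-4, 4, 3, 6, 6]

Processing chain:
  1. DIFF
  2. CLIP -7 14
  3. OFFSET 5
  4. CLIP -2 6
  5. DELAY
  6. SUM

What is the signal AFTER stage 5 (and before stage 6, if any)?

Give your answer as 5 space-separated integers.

Answer: 0 1 6 4 6

Derivation:
Input: [-4, 4, 3, 6, 6]
Stage 1 (DIFF): s[0]=-4, 4--4=8, 3-4=-1, 6-3=3, 6-6=0 -> [-4, 8, -1, 3, 0]
Stage 2 (CLIP -7 14): clip(-4,-7,14)=-4, clip(8,-7,14)=8, clip(-1,-7,14)=-1, clip(3,-7,14)=3, clip(0,-7,14)=0 -> [-4, 8, -1, 3, 0]
Stage 3 (OFFSET 5): -4+5=1, 8+5=13, -1+5=4, 3+5=8, 0+5=5 -> [1, 13, 4, 8, 5]
Stage 4 (CLIP -2 6): clip(1,-2,6)=1, clip(13,-2,6)=6, clip(4,-2,6)=4, clip(8,-2,6)=6, clip(5,-2,6)=5 -> [1, 6, 4, 6, 5]
Stage 5 (DELAY): [0, 1, 6, 4, 6] = [0, 1, 6, 4, 6] -> [0, 1, 6, 4, 6]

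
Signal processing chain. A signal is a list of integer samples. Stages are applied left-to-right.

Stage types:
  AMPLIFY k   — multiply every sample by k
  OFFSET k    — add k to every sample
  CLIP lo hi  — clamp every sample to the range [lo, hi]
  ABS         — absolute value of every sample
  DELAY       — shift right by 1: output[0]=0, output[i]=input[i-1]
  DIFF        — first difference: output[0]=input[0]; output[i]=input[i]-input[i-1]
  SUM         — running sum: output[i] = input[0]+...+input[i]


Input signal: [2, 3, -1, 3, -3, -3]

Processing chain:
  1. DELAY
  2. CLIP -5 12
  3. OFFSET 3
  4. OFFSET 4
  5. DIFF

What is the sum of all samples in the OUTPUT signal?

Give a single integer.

Input: [2, 3, -1, 3, -3, -3]
Stage 1 (DELAY): [0, 2, 3, -1, 3, -3] = [0, 2, 3, -1, 3, -3] -> [0, 2, 3, -1, 3, -3]
Stage 2 (CLIP -5 12): clip(0,-5,12)=0, clip(2,-5,12)=2, clip(3,-5,12)=3, clip(-1,-5,12)=-1, clip(3,-5,12)=3, clip(-3,-5,12)=-3 -> [0, 2, 3, -1, 3, -3]
Stage 3 (OFFSET 3): 0+3=3, 2+3=5, 3+3=6, -1+3=2, 3+3=6, -3+3=0 -> [3, 5, 6, 2, 6, 0]
Stage 4 (OFFSET 4): 3+4=7, 5+4=9, 6+4=10, 2+4=6, 6+4=10, 0+4=4 -> [7, 9, 10, 6, 10, 4]
Stage 5 (DIFF): s[0]=7, 9-7=2, 10-9=1, 6-10=-4, 10-6=4, 4-10=-6 -> [7, 2, 1, -4, 4, -6]
Output sum: 4

Answer: 4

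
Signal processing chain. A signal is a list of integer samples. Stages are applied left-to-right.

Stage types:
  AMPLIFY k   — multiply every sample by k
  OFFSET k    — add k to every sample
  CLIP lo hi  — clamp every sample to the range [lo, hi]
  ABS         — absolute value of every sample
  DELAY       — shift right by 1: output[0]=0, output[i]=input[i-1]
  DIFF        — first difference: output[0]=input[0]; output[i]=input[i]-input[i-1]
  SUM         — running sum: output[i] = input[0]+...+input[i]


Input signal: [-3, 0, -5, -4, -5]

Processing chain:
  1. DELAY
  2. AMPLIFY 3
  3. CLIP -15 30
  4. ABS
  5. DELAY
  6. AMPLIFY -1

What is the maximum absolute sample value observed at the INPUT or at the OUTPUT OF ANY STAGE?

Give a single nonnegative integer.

Answer: 15

Derivation:
Input: [-3, 0, -5, -4, -5] (max |s|=5)
Stage 1 (DELAY): [0, -3, 0, -5, -4] = [0, -3, 0, -5, -4] -> [0, -3, 0, -5, -4] (max |s|=5)
Stage 2 (AMPLIFY 3): 0*3=0, -3*3=-9, 0*3=0, -5*3=-15, -4*3=-12 -> [0, -9, 0, -15, -12] (max |s|=15)
Stage 3 (CLIP -15 30): clip(0,-15,30)=0, clip(-9,-15,30)=-9, clip(0,-15,30)=0, clip(-15,-15,30)=-15, clip(-12,-15,30)=-12 -> [0, -9, 0, -15, -12] (max |s|=15)
Stage 4 (ABS): |0|=0, |-9|=9, |0|=0, |-15|=15, |-12|=12 -> [0, 9, 0, 15, 12] (max |s|=15)
Stage 5 (DELAY): [0, 0, 9, 0, 15] = [0, 0, 9, 0, 15] -> [0, 0, 9, 0, 15] (max |s|=15)
Stage 6 (AMPLIFY -1): 0*-1=0, 0*-1=0, 9*-1=-9, 0*-1=0, 15*-1=-15 -> [0, 0, -9, 0, -15] (max |s|=15)
Overall max amplitude: 15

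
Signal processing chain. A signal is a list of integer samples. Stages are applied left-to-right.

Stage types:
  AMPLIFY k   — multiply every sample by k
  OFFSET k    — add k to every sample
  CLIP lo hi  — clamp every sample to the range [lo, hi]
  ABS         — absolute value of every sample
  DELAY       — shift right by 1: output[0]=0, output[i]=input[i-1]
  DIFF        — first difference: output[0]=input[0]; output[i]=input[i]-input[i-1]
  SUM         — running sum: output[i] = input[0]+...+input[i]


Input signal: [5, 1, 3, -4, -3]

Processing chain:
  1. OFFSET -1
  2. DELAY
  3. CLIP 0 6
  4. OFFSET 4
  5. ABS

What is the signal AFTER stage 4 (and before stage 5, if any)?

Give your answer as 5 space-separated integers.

Input: [5, 1, 3, -4, -3]
Stage 1 (OFFSET -1): 5+-1=4, 1+-1=0, 3+-1=2, -4+-1=-5, -3+-1=-4 -> [4, 0, 2, -5, -4]
Stage 2 (DELAY): [0, 4, 0, 2, -5] = [0, 4, 0, 2, -5] -> [0, 4, 0, 2, -5]
Stage 3 (CLIP 0 6): clip(0,0,6)=0, clip(4,0,6)=4, clip(0,0,6)=0, clip(2,0,6)=2, clip(-5,0,6)=0 -> [0, 4, 0, 2, 0]
Stage 4 (OFFSET 4): 0+4=4, 4+4=8, 0+4=4, 2+4=6, 0+4=4 -> [4, 8, 4, 6, 4]

Answer: 4 8 4 6 4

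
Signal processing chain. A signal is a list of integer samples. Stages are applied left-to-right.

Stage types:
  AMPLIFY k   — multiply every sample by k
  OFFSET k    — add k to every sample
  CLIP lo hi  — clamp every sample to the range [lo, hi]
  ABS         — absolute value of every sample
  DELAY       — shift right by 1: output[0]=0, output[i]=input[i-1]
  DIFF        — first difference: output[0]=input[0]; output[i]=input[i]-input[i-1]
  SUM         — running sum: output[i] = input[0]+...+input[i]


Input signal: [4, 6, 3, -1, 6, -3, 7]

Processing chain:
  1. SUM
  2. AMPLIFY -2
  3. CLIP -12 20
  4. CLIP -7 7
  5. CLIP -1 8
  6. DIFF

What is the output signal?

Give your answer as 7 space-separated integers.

Answer: -1 0 0 0 0 0 0

Derivation:
Input: [4, 6, 3, -1, 6, -3, 7]
Stage 1 (SUM): sum[0..0]=4, sum[0..1]=10, sum[0..2]=13, sum[0..3]=12, sum[0..4]=18, sum[0..5]=15, sum[0..6]=22 -> [4, 10, 13, 12, 18, 15, 22]
Stage 2 (AMPLIFY -2): 4*-2=-8, 10*-2=-20, 13*-2=-26, 12*-2=-24, 18*-2=-36, 15*-2=-30, 22*-2=-44 -> [-8, -20, -26, -24, -36, -30, -44]
Stage 3 (CLIP -12 20): clip(-8,-12,20)=-8, clip(-20,-12,20)=-12, clip(-26,-12,20)=-12, clip(-24,-12,20)=-12, clip(-36,-12,20)=-12, clip(-30,-12,20)=-12, clip(-44,-12,20)=-12 -> [-8, -12, -12, -12, -12, -12, -12]
Stage 4 (CLIP -7 7): clip(-8,-7,7)=-7, clip(-12,-7,7)=-7, clip(-12,-7,7)=-7, clip(-12,-7,7)=-7, clip(-12,-7,7)=-7, clip(-12,-7,7)=-7, clip(-12,-7,7)=-7 -> [-7, -7, -7, -7, -7, -7, -7]
Stage 5 (CLIP -1 8): clip(-7,-1,8)=-1, clip(-7,-1,8)=-1, clip(-7,-1,8)=-1, clip(-7,-1,8)=-1, clip(-7,-1,8)=-1, clip(-7,-1,8)=-1, clip(-7,-1,8)=-1 -> [-1, -1, -1, -1, -1, -1, -1]
Stage 6 (DIFF): s[0]=-1, -1--1=0, -1--1=0, -1--1=0, -1--1=0, -1--1=0, -1--1=0 -> [-1, 0, 0, 0, 0, 0, 0]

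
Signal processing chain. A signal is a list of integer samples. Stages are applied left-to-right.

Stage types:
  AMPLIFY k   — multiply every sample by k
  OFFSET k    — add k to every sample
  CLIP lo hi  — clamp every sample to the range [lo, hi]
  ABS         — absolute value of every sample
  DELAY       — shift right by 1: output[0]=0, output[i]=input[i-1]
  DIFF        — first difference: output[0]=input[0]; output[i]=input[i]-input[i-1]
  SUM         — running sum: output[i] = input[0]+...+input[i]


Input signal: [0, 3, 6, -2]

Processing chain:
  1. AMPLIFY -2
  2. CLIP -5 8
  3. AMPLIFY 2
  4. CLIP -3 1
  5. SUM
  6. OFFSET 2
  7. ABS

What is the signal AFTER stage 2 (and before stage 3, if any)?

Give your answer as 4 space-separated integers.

Input: [0, 3, 6, -2]
Stage 1 (AMPLIFY -2): 0*-2=0, 3*-2=-6, 6*-2=-12, -2*-2=4 -> [0, -6, -12, 4]
Stage 2 (CLIP -5 8): clip(0,-5,8)=0, clip(-6,-5,8)=-5, clip(-12,-5,8)=-5, clip(4,-5,8)=4 -> [0, -5, -5, 4]

Answer: 0 -5 -5 4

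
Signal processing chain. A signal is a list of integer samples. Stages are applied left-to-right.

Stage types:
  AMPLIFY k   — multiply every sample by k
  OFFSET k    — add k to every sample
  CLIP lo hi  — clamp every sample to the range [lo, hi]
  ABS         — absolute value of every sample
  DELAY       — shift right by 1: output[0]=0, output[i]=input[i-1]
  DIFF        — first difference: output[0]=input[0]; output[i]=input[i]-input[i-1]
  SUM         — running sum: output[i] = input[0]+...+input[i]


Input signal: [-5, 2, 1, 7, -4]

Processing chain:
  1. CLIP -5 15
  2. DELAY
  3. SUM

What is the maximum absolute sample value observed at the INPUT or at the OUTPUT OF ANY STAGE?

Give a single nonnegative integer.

Answer: 7

Derivation:
Input: [-5, 2, 1, 7, -4] (max |s|=7)
Stage 1 (CLIP -5 15): clip(-5,-5,15)=-5, clip(2,-5,15)=2, clip(1,-5,15)=1, clip(7,-5,15)=7, clip(-4,-5,15)=-4 -> [-5, 2, 1, 7, -4] (max |s|=7)
Stage 2 (DELAY): [0, -5, 2, 1, 7] = [0, -5, 2, 1, 7] -> [0, -5, 2, 1, 7] (max |s|=7)
Stage 3 (SUM): sum[0..0]=0, sum[0..1]=-5, sum[0..2]=-3, sum[0..3]=-2, sum[0..4]=5 -> [0, -5, -3, -2, 5] (max |s|=5)
Overall max amplitude: 7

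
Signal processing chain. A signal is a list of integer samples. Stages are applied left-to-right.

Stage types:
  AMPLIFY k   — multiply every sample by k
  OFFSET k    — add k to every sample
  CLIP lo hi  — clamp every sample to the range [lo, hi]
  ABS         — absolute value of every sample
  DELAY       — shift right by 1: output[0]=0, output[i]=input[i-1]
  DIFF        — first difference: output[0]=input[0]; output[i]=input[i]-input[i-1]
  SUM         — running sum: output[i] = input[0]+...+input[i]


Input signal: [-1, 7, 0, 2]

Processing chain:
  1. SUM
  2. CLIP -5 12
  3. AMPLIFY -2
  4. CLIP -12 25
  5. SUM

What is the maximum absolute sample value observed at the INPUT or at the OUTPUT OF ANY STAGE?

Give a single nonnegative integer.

Input: [-1, 7, 0, 2] (max |s|=7)
Stage 1 (SUM): sum[0..0]=-1, sum[0..1]=6, sum[0..2]=6, sum[0..3]=8 -> [-1, 6, 6, 8] (max |s|=8)
Stage 2 (CLIP -5 12): clip(-1,-5,12)=-1, clip(6,-5,12)=6, clip(6,-5,12)=6, clip(8,-5,12)=8 -> [-1, 6, 6, 8] (max |s|=8)
Stage 3 (AMPLIFY -2): -1*-2=2, 6*-2=-12, 6*-2=-12, 8*-2=-16 -> [2, -12, -12, -16] (max |s|=16)
Stage 4 (CLIP -12 25): clip(2,-12,25)=2, clip(-12,-12,25)=-12, clip(-12,-12,25)=-12, clip(-16,-12,25)=-12 -> [2, -12, -12, -12] (max |s|=12)
Stage 5 (SUM): sum[0..0]=2, sum[0..1]=-10, sum[0..2]=-22, sum[0..3]=-34 -> [2, -10, -22, -34] (max |s|=34)
Overall max amplitude: 34

Answer: 34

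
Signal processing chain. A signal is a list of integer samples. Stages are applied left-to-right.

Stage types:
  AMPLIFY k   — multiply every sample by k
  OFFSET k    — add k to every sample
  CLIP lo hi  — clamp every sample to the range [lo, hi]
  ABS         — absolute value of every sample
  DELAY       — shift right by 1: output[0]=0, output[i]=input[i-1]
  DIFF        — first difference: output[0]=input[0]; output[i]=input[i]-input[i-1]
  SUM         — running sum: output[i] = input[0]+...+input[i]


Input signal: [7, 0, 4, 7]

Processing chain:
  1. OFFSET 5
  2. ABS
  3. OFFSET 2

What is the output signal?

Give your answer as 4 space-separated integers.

Input: [7, 0, 4, 7]
Stage 1 (OFFSET 5): 7+5=12, 0+5=5, 4+5=9, 7+5=12 -> [12, 5, 9, 12]
Stage 2 (ABS): |12|=12, |5|=5, |9|=9, |12|=12 -> [12, 5, 9, 12]
Stage 3 (OFFSET 2): 12+2=14, 5+2=7, 9+2=11, 12+2=14 -> [14, 7, 11, 14]

Answer: 14 7 11 14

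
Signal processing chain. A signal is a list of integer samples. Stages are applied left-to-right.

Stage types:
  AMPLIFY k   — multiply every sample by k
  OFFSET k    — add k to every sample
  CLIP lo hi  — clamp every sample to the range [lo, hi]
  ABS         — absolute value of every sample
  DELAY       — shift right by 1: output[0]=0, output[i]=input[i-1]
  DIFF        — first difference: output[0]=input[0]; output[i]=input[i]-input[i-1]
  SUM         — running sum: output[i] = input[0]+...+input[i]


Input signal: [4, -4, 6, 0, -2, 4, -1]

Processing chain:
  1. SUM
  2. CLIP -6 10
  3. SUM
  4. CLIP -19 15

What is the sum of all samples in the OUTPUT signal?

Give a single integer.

Input: [4, -4, 6, 0, -2, 4, -1]
Stage 1 (SUM): sum[0..0]=4, sum[0..1]=0, sum[0..2]=6, sum[0..3]=6, sum[0..4]=4, sum[0..5]=8, sum[0..6]=7 -> [4, 0, 6, 6, 4, 8, 7]
Stage 2 (CLIP -6 10): clip(4,-6,10)=4, clip(0,-6,10)=0, clip(6,-6,10)=6, clip(6,-6,10)=6, clip(4,-6,10)=4, clip(8,-6,10)=8, clip(7,-6,10)=7 -> [4, 0, 6, 6, 4, 8, 7]
Stage 3 (SUM): sum[0..0]=4, sum[0..1]=4, sum[0..2]=10, sum[0..3]=16, sum[0..4]=20, sum[0..5]=28, sum[0..6]=35 -> [4, 4, 10, 16, 20, 28, 35]
Stage 4 (CLIP -19 15): clip(4,-19,15)=4, clip(4,-19,15)=4, clip(10,-19,15)=10, clip(16,-19,15)=15, clip(20,-19,15)=15, clip(28,-19,15)=15, clip(35,-19,15)=15 -> [4, 4, 10, 15, 15, 15, 15]
Output sum: 78

Answer: 78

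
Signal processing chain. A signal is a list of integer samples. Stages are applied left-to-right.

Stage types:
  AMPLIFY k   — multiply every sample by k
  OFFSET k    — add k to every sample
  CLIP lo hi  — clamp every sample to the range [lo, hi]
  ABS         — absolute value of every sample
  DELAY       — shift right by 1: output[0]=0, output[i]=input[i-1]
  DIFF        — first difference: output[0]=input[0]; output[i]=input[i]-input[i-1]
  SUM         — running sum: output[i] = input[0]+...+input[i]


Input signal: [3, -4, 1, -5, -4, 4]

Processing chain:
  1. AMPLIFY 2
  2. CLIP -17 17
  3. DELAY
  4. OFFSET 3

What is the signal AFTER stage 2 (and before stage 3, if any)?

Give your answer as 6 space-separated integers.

Answer: 6 -8 2 -10 -8 8

Derivation:
Input: [3, -4, 1, -5, -4, 4]
Stage 1 (AMPLIFY 2): 3*2=6, -4*2=-8, 1*2=2, -5*2=-10, -4*2=-8, 4*2=8 -> [6, -8, 2, -10, -8, 8]
Stage 2 (CLIP -17 17): clip(6,-17,17)=6, clip(-8,-17,17)=-8, clip(2,-17,17)=2, clip(-10,-17,17)=-10, clip(-8,-17,17)=-8, clip(8,-17,17)=8 -> [6, -8, 2, -10, -8, 8]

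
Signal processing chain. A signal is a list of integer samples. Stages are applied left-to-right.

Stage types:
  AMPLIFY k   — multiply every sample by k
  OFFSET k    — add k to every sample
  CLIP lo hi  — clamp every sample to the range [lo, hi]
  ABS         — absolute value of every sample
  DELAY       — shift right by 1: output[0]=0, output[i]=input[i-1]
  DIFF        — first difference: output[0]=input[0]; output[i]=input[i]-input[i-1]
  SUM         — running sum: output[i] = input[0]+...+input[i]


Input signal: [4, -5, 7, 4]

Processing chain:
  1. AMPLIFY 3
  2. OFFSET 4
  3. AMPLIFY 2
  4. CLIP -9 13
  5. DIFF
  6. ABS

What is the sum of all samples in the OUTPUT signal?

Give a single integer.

Answer: 57

Derivation:
Input: [4, -5, 7, 4]
Stage 1 (AMPLIFY 3): 4*3=12, -5*3=-15, 7*3=21, 4*3=12 -> [12, -15, 21, 12]
Stage 2 (OFFSET 4): 12+4=16, -15+4=-11, 21+4=25, 12+4=16 -> [16, -11, 25, 16]
Stage 3 (AMPLIFY 2): 16*2=32, -11*2=-22, 25*2=50, 16*2=32 -> [32, -22, 50, 32]
Stage 4 (CLIP -9 13): clip(32,-9,13)=13, clip(-22,-9,13)=-9, clip(50,-9,13)=13, clip(32,-9,13)=13 -> [13, -9, 13, 13]
Stage 5 (DIFF): s[0]=13, -9-13=-22, 13--9=22, 13-13=0 -> [13, -22, 22, 0]
Stage 6 (ABS): |13|=13, |-22|=22, |22|=22, |0|=0 -> [13, 22, 22, 0]
Output sum: 57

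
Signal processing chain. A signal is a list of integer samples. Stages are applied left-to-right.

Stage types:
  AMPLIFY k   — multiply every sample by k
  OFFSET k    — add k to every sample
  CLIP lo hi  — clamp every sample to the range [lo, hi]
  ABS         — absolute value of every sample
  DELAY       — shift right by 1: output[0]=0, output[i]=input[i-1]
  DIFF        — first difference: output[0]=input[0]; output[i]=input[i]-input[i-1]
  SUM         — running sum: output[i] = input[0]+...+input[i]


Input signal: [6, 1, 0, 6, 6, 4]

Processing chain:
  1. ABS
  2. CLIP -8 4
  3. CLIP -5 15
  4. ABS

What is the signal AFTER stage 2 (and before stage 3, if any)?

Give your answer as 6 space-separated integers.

Input: [6, 1, 0, 6, 6, 4]
Stage 1 (ABS): |6|=6, |1|=1, |0|=0, |6|=6, |6|=6, |4|=4 -> [6, 1, 0, 6, 6, 4]
Stage 2 (CLIP -8 4): clip(6,-8,4)=4, clip(1,-8,4)=1, clip(0,-8,4)=0, clip(6,-8,4)=4, clip(6,-8,4)=4, clip(4,-8,4)=4 -> [4, 1, 0, 4, 4, 4]

Answer: 4 1 0 4 4 4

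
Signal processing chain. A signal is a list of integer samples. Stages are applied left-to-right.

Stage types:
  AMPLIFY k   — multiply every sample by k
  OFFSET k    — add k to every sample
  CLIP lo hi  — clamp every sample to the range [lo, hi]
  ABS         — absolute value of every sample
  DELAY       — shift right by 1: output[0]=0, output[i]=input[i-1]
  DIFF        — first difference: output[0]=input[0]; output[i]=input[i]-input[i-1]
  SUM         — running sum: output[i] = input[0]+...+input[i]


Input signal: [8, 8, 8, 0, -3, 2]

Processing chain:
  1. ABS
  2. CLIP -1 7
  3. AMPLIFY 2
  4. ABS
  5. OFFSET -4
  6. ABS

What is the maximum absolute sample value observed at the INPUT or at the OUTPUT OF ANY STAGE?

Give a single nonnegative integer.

Answer: 14

Derivation:
Input: [8, 8, 8, 0, -3, 2] (max |s|=8)
Stage 1 (ABS): |8|=8, |8|=8, |8|=8, |0|=0, |-3|=3, |2|=2 -> [8, 8, 8, 0, 3, 2] (max |s|=8)
Stage 2 (CLIP -1 7): clip(8,-1,7)=7, clip(8,-1,7)=7, clip(8,-1,7)=7, clip(0,-1,7)=0, clip(3,-1,7)=3, clip(2,-1,7)=2 -> [7, 7, 7, 0, 3, 2] (max |s|=7)
Stage 3 (AMPLIFY 2): 7*2=14, 7*2=14, 7*2=14, 0*2=0, 3*2=6, 2*2=4 -> [14, 14, 14, 0, 6, 4] (max |s|=14)
Stage 4 (ABS): |14|=14, |14|=14, |14|=14, |0|=0, |6|=6, |4|=4 -> [14, 14, 14, 0, 6, 4] (max |s|=14)
Stage 5 (OFFSET -4): 14+-4=10, 14+-4=10, 14+-4=10, 0+-4=-4, 6+-4=2, 4+-4=0 -> [10, 10, 10, -4, 2, 0] (max |s|=10)
Stage 6 (ABS): |10|=10, |10|=10, |10|=10, |-4|=4, |2|=2, |0|=0 -> [10, 10, 10, 4, 2, 0] (max |s|=10)
Overall max amplitude: 14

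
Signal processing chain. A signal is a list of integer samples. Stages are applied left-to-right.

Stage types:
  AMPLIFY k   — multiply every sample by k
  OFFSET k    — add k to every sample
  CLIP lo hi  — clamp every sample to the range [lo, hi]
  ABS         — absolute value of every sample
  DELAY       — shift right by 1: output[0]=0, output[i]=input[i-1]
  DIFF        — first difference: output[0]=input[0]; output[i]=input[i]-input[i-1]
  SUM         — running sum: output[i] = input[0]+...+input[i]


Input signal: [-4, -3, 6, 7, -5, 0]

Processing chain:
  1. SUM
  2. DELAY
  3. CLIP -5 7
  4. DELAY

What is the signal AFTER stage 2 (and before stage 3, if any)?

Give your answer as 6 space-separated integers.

Answer: 0 -4 -7 -1 6 1

Derivation:
Input: [-4, -3, 6, 7, -5, 0]
Stage 1 (SUM): sum[0..0]=-4, sum[0..1]=-7, sum[0..2]=-1, sum[0..3]=6, sum[0..4]=1, sum[0..5]=1 -> [-4, -7, -1, 6, 1, 1]
Stage 2 (DELAY): [0, -4, -7, -1, 6, 1] = [0, -4, -7, -1, 6, 1] -> [0, -4, -7, -1, 6, 1]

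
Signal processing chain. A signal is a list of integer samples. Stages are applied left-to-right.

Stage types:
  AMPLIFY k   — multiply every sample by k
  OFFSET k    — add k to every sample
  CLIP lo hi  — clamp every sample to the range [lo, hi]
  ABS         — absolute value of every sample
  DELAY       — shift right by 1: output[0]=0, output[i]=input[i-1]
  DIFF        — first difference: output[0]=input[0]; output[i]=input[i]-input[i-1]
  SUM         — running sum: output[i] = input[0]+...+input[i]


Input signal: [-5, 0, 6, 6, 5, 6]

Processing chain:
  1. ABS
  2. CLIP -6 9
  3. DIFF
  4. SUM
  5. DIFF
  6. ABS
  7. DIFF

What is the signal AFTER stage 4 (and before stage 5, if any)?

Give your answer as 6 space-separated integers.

Input: [-5, 0, 6, 6, 5, 6]
Stage 1 (ABS): |-5|=5, |0|=0, |6|=6, |6|=6, |5|=5, |6|=6 -> [5, 0, 6, 6, 5, 6]
Stage 2 (CLIP -6 9): clip(5,-6,9)=5, clip(0,-6,9)=0, clip(6,-6,9)=6, clip(6,-6,9)=6, clip(5,-6,9)=5, clip(6,-6,9)=6 -> [5, 0, 6, 6, 5, 6]
Stage 3 (DIFF): s[0]=5, 0-5=-5, 6-0=6, 6-6=0, 5-6=-1, 6-5=1 -> [5, -5, 6, 0, -1, 1]
Stage 4 (SUM): sum[0..0]=5, sum[0..1]=0, sum[0..2]=6, sum[0..3]=6, sum[0..4]=5, sum[0..5]=6 -> [5, 0, 6, 6, 5, 6]

Answer: 5 0 6 6 5 6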